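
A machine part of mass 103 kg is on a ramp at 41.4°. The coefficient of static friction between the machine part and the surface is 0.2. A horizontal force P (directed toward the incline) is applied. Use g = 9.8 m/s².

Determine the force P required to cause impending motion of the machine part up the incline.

At impending motion up the slope, friction acts down-slope at its limit: f = μ_s N.
Perpendicular to the incline: N = m g cos θ + P sin θ.
Along the incline: P cos θ = m g sin θ + μ_s N = m g sin θ + μ_s (m g cos θ + P sin θ).
Solving, P (cos θ − μ_s sin θ) = m g (sin θ + μ_s cos θ), so P = 103×9.8×(sin 41.4° + 0.2 cos 41.4°)/(cos 41.4° − 0.2 sin 41.4°) = 1010×0.8113/0.6178 = 1330 N.

P ≈ 1330 N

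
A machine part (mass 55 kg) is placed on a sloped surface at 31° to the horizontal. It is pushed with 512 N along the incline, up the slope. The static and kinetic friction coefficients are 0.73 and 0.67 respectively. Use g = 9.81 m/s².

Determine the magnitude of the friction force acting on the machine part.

Normal force: N = m g cos θ = 55 × 9.81 × cos 31° = 462.5 N.
For equilibrium along the incline the friction force must supply f = m g sin θ − P = 277.9 − 512 = -234.1 N (positive meaning up-slope).
Static friction can supply at most μ_s N = 337.6 N.
Since |-234.1| ≤ 337.6 N, no slip — friction simply equals what equilibrium demands.

f ≈ 234 N (down the incline)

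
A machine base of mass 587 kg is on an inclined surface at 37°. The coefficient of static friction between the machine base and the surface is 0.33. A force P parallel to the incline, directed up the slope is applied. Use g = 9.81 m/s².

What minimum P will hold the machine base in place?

P_min ≈ 1950 N

The machine base tends to slide down (tan θ > μ_s), so at the point of impending slip friction acts up-slope at its limit: f = μ_s N.
P is parallel to the surface, so N = m g cos θ = 4600 N.
Along the incline: P + μ_s N = m g sin θ, so P = 3470 − 0.33×4600 = 1950 N.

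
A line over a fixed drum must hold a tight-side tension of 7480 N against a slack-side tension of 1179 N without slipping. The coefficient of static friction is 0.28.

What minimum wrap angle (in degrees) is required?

T₂/T₁ = e^{μβ} → β = ln(T₂/T₁)/μ.
β = ln(7480/1179)/0.28 = 1.848/0.28 = 6.598 rad.
In degrees: β = 6.598 × 180/π = 378°.

β_min ≈ 378°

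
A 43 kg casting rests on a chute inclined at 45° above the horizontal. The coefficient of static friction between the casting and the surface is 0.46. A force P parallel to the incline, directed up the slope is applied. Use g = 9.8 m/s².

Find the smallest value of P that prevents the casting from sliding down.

The casting tends to slide down (tan θ > μ_s), so at the point of impending slip friction acts up-slope at its limit: f = μ_s N.
P is parallel to the surface, so N = m g cos θ = 298 N.
Along the incline: P + μ_s N = m g sin θ, so P = 298 − 0.46×298 = 161 N.

P_min ≈ 161 N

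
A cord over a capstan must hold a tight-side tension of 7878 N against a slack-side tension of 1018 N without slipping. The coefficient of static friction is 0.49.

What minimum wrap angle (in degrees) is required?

β_min ≈ 239°

T₂/T₁ = e^{μβ} → β = ln(T₂/T₁)/μ.
β = ln(7878/1018)/0.49 = 2.046/0.49 = 4.176 rad.
In degrees: β = 4.176 × 180/π = 239°.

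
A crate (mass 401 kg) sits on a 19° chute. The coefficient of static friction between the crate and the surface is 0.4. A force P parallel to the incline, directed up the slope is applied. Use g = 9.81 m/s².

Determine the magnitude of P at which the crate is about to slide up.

At impending motion up the slope, friction acts down-slope at its limit: f = μ_s N.
P is parallel to the surface, so N = m g cos θ = 3720 N.
Along the incline: P = m g sin θ + μ_s N = 1280 + 0.4×3720 = 2770 N.

P ≈ 2770 N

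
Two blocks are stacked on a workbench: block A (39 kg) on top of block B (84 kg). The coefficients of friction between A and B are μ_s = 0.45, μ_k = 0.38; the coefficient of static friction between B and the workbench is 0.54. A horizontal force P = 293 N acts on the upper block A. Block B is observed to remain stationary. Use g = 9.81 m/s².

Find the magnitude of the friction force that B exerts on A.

Between the blocks, N₁ = m_A g = 382.6 N.
So the A–B interface can sustain at most μ_s N₁ = 172.2 N of static friction.
P = 293 N exceeds that limit, so A slips over B and the interface friction becomes kinetic: f₁ = μ_k N₁ = 0.38×382.6 = 145 N.
By Newton's third law B feels 145 N forward from A. With B stationary, the floor's static friction on B balances it: f₂ = 145 N (well within μ_s(m_A+m_B)g = 651.6 N).

f ≈ 145 N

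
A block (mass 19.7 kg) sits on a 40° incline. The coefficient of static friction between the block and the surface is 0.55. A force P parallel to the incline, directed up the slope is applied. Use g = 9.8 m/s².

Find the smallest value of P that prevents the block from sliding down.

P_min ≈ 42.8 N

The block tends to slide down (tan θ > μ_s), so at the point of impending slip friction acts up-slope at its limit: f = μ_s N.
P is parallel to the surface, so N = m g cos θ = 148 N.
Along the incline: P + μ_s N = m g sin θ, so P = 124 − 0.55×148 = 42.8 N.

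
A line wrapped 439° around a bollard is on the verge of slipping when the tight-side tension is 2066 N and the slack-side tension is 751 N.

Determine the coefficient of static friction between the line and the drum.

μ ≈ 0.132

T₂/T₁ = e^{μβ} → μ = ln(T₂/T₁)/β.
β = 439° = 7.662 rad.
μ = ln(2066/751)/7.662 = ln(2.751)/7.662 = 0.132.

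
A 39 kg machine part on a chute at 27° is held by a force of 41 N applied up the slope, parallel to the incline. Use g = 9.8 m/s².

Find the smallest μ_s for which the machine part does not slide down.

μ_s,min ≈ 0.389

N = m g cos θ = 340.5 N.
Friction must make up the shortfall along the incline: f = m g sin θ − P = 173.5 − 41 = 132.5 N.
At the threshold f = μ_s N, so μ_s,min = 132.5/340.5 = 0.389.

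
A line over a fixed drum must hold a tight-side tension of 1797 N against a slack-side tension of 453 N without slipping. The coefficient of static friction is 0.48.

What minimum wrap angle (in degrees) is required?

β_min ≈ 164°

T₂/T₁ = e^{μβ} → β = ln(T₂/T₁)/μ.
β = ln(1797/453)/0.48 = 1.378/0.48 = 2.871 rad.
In degrees: β = 2.871 × 180/π = 164°.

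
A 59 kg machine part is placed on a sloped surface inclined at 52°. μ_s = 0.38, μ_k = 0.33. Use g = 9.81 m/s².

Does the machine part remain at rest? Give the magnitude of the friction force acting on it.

f ≈ 118 N

N = m g cos θ = 356 N.
Down-slope weight component: m g sin θ = 456 N.
μ_s N = 135 N.
456 > 135 N, so it slides; kinetic friction f = μ_k N = 0.33×356 = 118 N.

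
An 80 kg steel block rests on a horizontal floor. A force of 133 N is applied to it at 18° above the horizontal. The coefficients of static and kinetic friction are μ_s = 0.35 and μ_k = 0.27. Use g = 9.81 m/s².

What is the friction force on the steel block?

N = m g − P sin α = 784.8 − 133×sin 18° = 743.7 N.
Horizontally, friction must balance P cos α = 126.5 N.
The static-friction limit is μ_s N = 260.3 N.
126.5 ≤ 260.3 N → static; friction equals the required 126 N.

f ≈ 126 N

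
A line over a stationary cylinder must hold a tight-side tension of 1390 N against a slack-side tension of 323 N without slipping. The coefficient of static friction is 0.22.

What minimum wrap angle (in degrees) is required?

T₂/T₁ = e^{μβ} → β = ln(T₂/T₁)/μ.
β = ln(1390/323)/0.22 = 1.459/0.22 = 6.634 rad.
In degrees: β = 6.634 × 180/π = 380°.

β_min ≈ 380°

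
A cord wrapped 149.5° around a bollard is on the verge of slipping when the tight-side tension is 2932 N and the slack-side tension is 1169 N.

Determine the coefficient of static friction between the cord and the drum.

μ ≈ 0.352

T₂/T₁ = e^{μβ} → μ = ln(T₂/T₁)/β.
β = 149.5° = 2.609 rad.
μ = ln(2932/1169)/2.609 = ln(2.508)/2.609 = 0.352.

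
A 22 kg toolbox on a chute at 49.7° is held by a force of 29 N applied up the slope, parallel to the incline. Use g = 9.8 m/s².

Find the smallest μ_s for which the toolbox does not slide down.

μ_s,min ≈ 0.971

N = m g cos θ = 139.4 N.
Friction must make up the shortfall along the incline: f = m g sin θ − P = 164.4 − 29 = 135.4 N.
At the threshold f = μ_s N, so μ_s,min = 135.4/139.4 = 0.971.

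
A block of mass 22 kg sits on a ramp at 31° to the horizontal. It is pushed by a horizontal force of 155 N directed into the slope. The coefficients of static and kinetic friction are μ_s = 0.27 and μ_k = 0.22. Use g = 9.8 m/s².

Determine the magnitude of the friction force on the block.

f ≈ 21.8 N (down the incline)

Normal direction: N = m g cos θ + P sin θ = 264.6 N.
Parallel to the incline: P cos θ − m g sin θ = 132.9 − 111 = 21.82 N; the friction needed to balance this is 21.82 N acting down the slope.
Maximum static friction: μ_s N = 0.27 × 264.6 = 71.45 N.
|f_req| = 21.82 ≤ 71.45 N → the block is in equilibrium; friction equals the required value.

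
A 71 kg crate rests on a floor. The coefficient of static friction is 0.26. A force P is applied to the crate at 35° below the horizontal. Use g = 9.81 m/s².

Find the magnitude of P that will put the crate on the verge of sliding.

N = m g + P sin α (the push presses the crate into the floor).
At impending slip, P cos α = μ_s N = μ_s (m g + P sin α).
Solving: P (cos α − μ_s sin α) = μ_s m g → P = 0.26×697/(cos 35° − 0.26 sin 35°) = 181/0.67 = 270 N.

P ≈ 270 N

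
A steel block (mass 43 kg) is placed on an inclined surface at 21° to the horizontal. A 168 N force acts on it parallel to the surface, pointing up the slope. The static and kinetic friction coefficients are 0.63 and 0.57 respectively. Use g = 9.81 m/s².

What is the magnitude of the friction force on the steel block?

Normal force: N = m g cos θ = 43 × 9.81 × cos 21° = 393.8 N.
For equilibrium along the incline the friction force must supply f = m g sin θ − P = 151.2 − 168 = -16.83 N (positive meaning up-slope).
The static-friction ceiling is μ_s N = 0.63 × 393.8 = 248.1 N.
Since |-16.83| ≤ 248.1 N, static friction is sufficient; f equals the required value, not μ_s N.

f ≈ 16.8 N (down the incline)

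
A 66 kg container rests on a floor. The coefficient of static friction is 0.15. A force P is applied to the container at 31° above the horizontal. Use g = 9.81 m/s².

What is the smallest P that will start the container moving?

N = m g − P sin α (the pull lifts the container).
At impending slip, P cos α = μ_s N = μ_s (m g − P sin α).
Solving: P (cos α + μ_s sin α) = μ_s m g → P = 0.15×647/(cos 31° + 0.15 sin 31°) = 97.1/0.9344 = 104 N.

P ≈ 104 N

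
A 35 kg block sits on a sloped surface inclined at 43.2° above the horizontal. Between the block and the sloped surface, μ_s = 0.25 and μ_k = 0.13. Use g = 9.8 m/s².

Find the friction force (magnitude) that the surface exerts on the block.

Normal force: N = m g cos θ = 35 × 9.8 × cos 43.2° = 250 N.
For equilibrium along the incline, friction must balance the weight component: f = m g sin θ = 234.8 N up the slope.
Maximum static friction available: μ_s N = 0.25 × 250 = 62.51 N.
|234.8| exceeds 62.51 N, so the block slips down-slope; friction is kinetic, f = μ_k N = 0.13×250 = 32.5 N.

f ≈ 32.5 N (up the incline)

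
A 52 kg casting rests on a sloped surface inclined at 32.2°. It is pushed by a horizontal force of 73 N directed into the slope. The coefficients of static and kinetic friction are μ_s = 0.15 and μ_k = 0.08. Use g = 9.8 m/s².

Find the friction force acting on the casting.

f ≈ 37.6 N (up the incline)

Normal direction: N = m g cos θ + P sin θ = 470.1 N.
Along the incline, the net driving force (taking up-slope positive) is P cos θ − m g sin θ = 61.77 − 271.6 = -209.8 N, so equilibrium requires friction f = 209.8 N (up-slope).
Maximum static friction: μ_s N = 0.15 × 470.1 = 70.52 N.
The required 209.8 N exceeds the static limit, so the casting slides down-slope and f = μ_k N = 0.08×470.1 = 37.6 N.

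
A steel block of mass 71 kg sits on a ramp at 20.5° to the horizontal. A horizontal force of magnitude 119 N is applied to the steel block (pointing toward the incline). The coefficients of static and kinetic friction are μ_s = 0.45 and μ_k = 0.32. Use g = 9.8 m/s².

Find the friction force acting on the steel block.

f ≈ 132 N (up the incline)

Resolve perpendicular to the incline: N = m g cos θ + P sin θ = 71×9.8×cos 20.5° + 119×sin 20.5° = 693.4 N.
Parallel to the incline: P cos θ − m g sin θ = 111.5 − 243.7 = -132.2 N; the friction needed to balance this is 132.2 N acting up the slope.
Maximum static friction: μ_s N = 0.45 × 693.4 = 312 N.
|f_req| = 132.2 ≤ 312 N → the steel block is in equilibrium; friction equals the required value.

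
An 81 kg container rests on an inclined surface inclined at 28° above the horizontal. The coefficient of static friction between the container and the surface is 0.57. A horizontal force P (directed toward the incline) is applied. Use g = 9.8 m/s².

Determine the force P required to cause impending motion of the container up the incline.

At impending motion up the slope, friction acts down-slope at its limit: f = μ_s N.
Perpendicular to the incline: N = m g cos θ + P sin θ.
Along the incline: P cos θ = m g sin θ + μ_s N = m g sin θ + μ_s (m g cos θ + P sin θ).
Solving, P (cos θ − μ_s sin θ) = m g (sin θ + μ_s cos θ), so P = 81×9.8×(sin 28° + 0.57 cos 28°)/(cos 28° − 0.57 sin 28°) = 794×0.9728/0.6153 = 1250 N.

P ≈ 1250 N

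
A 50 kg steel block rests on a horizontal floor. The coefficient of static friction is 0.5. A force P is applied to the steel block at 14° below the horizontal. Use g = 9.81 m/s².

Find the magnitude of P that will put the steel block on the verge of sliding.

N = m g + P sin α (the push presses the steel block into the horizontal floor).
At impending slip, P cos α = μ_s N = μ_s (m g + P sin α).
Solving: P (cos α − μ_s sin α) = μ_s m g → P = 0.5×490/(cos 14° − 0.5 sin 14°) = 245/0.8493 = 289 N.

P ≈ 289 N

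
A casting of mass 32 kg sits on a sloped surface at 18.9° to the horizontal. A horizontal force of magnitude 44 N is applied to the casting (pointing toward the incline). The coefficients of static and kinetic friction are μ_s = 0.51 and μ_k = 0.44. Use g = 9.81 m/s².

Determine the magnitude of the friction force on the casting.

f ≈ 60.1 N (up the incline)

The horizontal push has a component P sin θ into the surface, so N = m g cos θ + P sin θ = 297 + 14.25 = 311.2 N.
Parallel to the incline: P cos θ − m g sin θ = 41.63 − 101.7 = -60.06 N; the friction needed to balance this is 60.06 N acting up the slope.
Maximum static friction: μ_s N = 0.51 × 311.2 = 158.7 N.
|f_req| = 60.06 ≤ 158.7 N → the casting is in equilibrium; friction equals the required value.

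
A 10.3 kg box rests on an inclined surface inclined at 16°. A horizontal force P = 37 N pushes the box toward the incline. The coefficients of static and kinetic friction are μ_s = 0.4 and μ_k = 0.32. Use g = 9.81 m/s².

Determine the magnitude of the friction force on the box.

f ≈ 7.72 N (down the incline)

Resolve perpendicular to the incline: N = m g cos θ + P sin θ = 10.3×9.81×cos 16° + 37×sin 16° = 107.3 N.
Along the incline, the net driving force (taking up-slope positive) is P cos θ − m g sin θ = 35.57 − 27.85 = 7.715 N, so equilibrium requires friction f = -7.715 N (down-slope).
Maximum static friction: μ_s N = 0.4 × 107.3 = 42.93 N.
Since 7.715 N is within the 42.93 N limit, the box stays put and friction is exactly 7.72 N.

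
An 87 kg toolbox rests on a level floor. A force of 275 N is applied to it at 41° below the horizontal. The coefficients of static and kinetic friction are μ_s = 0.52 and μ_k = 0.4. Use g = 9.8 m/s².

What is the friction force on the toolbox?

f ≈ 208 N

The vertical component of P adds to the normal force: N = m g + P sin α = 852.6 + 180.4 = 1033 N.
For equilibrium, f = P cos α = 275×cos 41° = 207.5 N.
μ_s N = 0.52 × 1033 = 537.2 N.
207.5 ≤ 537.2 N → static; friction equals the required 208 N.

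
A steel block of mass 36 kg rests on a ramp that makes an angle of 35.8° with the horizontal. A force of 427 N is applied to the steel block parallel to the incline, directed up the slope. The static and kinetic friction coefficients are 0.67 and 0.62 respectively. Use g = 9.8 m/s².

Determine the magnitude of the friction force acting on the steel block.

Normal force: N = m g cos θ = 36 × 9.8 × cos 35.8° = 286.1 N.
For equilibrium along the incline the friction force must supply f = m g sin θ − P = 206.4 − 427 = -220.6 N (positive meaning up-slope).
Static friction can supply at most μ_s N = 191.7 N.
|-220.6| exceeds 191.7 N, so the steel block slips up-slope; friction is kinetic, f = μ_k N = 0.62×286.1 = 177 N.

f ≈ 177 N (down the incline)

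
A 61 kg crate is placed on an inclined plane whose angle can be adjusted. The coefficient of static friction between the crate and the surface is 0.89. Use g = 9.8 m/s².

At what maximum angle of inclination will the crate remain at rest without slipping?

At the slip threshold, m g sin θ = μ_s · m g cos θ, so tan θ = μ_s.
θ_max = arctan(0.89) = 41.7°.

θ_max ≈ 41.7°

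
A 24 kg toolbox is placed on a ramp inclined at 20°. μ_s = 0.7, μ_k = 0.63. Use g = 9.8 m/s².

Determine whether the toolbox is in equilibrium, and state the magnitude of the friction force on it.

f ≈ 80.4 N

N = m g cos θ = 221 N.
Down-slope weight component: m g sin θ = 80.4 N.
μ_s N = 155 N.
80.4 ≤ 155 N, so it stays put; friction = 80.4 N.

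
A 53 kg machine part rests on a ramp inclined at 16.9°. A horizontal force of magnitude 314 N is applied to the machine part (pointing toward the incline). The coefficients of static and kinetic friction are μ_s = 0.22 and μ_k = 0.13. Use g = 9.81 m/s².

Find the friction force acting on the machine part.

The horizontal push has a component P sin θ into the surface, so N = m g cos θ + P sin θ = 497.5 + 91.28 = 588.8 N.
Parallel to the incline: P cos θ − m g sin θ = 300.4 − 151.1 = 149.3 N; the friction needed to balance this is 149.3 N acting down the slope.
Maximum static friction: μ_s N = 0.22 × 588.8 = 129.5 N.
|f_req| = 149.3 > 129.5 N → the machine part slides up the incline; f = μ_k N = 0.13 × 588.8 = 76.5 N.

f ≈ 76.5 N (down the incline)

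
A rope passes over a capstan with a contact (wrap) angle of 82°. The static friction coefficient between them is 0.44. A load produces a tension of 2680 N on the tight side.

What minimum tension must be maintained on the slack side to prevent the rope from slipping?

Capstan equation at impending slip: T_tight/T_slack = e^{μβ}.
β = 82° = 1.431 rad; e^{μβ} = e^{0.44×1.431} = 1.877.
T_slack = T_tight / e^{μβ} = 2680 / 1.877 = 1430 N.

T_min ≈ 1430 N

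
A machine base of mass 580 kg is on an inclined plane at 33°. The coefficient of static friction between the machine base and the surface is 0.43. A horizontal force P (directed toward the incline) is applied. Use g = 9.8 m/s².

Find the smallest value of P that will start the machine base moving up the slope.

At impending motion up the slope, friction acts down-slope at its limit: f = μ_s N.
Perpendicular to the incline: N = m g cos θ + P sin θ.
Along the incline: P cos θ = m g sin θ + μ_s N = m g sin θ + μ_s (m g cos θ + P sin θ).
Solving, P (cos θ − μ_s sin θ) = m g (sin θ + μ_s cos θ), so P = 580×9.8×(sin 33° + 0.43 cos 33°)/(cos 33° − 0.43 sin 33°) = 5680×0.9053/0.6045 = 8510 N.

P ≈ 8510 N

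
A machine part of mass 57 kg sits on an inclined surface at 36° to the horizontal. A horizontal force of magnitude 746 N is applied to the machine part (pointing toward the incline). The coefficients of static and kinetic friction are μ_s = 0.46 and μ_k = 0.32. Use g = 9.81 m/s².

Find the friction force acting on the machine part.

f ≈ 275 N (down the incline)

Normal direction: N = m g cos θ + P sin θ = 890.9 N.
Along the incline, the net driving force (taking up-slope positive) is P cos θ − m g sin θ = 603.5 − 328.7 = 274.9 N, so equilibrium requires friction f = -274.9 N (down-slope).
Maximum static friction: μ_s N = 0.46 × 890.9 = 409.8 N.
|f_req| = 274.9 ≤ 409.8 N → the machine part is in equilibrium; friction equals the required value.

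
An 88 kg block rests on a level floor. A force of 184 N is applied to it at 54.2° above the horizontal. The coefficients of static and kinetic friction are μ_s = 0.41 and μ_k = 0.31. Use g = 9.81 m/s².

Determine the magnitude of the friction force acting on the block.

Vertical equilibrium gives N = m g − P sin α = 714 N.
The horizontal driving force is P cos α = 107.6 N, so equilibrium needs friction f = 107.6 N.
The static-friction limit is μ_s N = 292.8 N.
107.6 ≤ 292.8 N → static; friction equals the required 108 N.

f ≈ 108 N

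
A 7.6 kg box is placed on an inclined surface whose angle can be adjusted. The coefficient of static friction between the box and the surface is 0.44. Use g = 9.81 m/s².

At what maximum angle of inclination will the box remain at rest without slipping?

θ_max ≈ 23.7°

At the slip threshold, m g sin θ = μ_s · m g cos θ, so tan θ = μ_s.
θ_max = arctan(0.44) = 23.7°.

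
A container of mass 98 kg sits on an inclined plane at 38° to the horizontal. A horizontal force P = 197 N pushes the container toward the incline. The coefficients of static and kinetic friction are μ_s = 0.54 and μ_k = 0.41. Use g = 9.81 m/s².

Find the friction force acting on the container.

Resolve perpendicular to the incline: N = m g cos θ + P sin θ = 98×9.81×cos 38° + 197×sin 38° = 878.9 N.
Along the incline, the net driving force (taking up-slope positive) is P cos θ − m g sin θ = 155.2 − 591.9 = -436.6 N, so equilibrium requires friction f = 436.6 N (up-slope).
Maximum static friction: μ_s N = 0.54 × 878.9 = 474.6 N.
|f_req| = 436.6 ≤ 474.6 N → the container is in equilibrium; friction equals the required value.

f ≈ 437 N (up the incline)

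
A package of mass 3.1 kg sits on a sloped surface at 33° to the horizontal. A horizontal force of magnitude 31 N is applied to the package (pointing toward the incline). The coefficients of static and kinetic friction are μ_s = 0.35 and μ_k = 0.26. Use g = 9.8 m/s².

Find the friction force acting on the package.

Resolve perpendicular to the incline: N = m g cos θ + P sin θ = 3.1×9.8×cos 33° + 31×sin 33° = 42.36 N.
Parallel to the incline: P cos θ − m g sin θ = 26 − 16.55 = 9.453 N; the friction needed to balance this is 9.453 N acting down the slope.
Maximum static friction: μ_s N = 0.35 × 42.36 = 14.83 N.
|f_req| = 9.453 ≤ 14.83 N → the package is in equilibrium; friction equals the required value.

f ≈ 9.45 N (down the incline)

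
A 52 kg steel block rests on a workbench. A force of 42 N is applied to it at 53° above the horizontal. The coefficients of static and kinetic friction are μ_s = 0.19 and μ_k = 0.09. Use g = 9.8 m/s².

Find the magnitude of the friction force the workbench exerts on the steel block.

f ≈ 25.3 N

Vertical equilibrium gives N = m g − P sin α = 476.1 N.
Horizontally, friction must balance P cos α = 25.28 N.
The static-friction limit is μ_s N = 90.45 N.
25.28 ≤ 90.45 N → static; friction equals the required 25.3 N.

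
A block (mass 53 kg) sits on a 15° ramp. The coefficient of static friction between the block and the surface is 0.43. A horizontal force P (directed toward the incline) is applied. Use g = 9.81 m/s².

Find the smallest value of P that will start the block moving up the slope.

P ≈ 410 N

At impending motion up the slope, friction acts down-slope at its limit: f = μ_s N.
Perpendicular to the incline: N = m g cos θ + P sin θ.
Along the incline: P cos θ = m g sin θ + μ_s N = m g sin θ + μ_s (m g cos θ + P sin θ).
Solving, P (cos θ − μ_s sin θ) = m g (sin θ + μ_s cos θ), so P = 53×9.81×(sin 15° + 0.43 cos 15°)/(cos 15° − 0.43 sin 15°) = 520×0.6742/0.8546 = 410 N.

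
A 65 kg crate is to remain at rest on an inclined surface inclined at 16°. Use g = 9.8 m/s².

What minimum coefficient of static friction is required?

At the slip threshold m g sin θ = μ_s m g cos θ, so μ_s,min = tan θ.
μ_s,min = tan 16° = 0.287.

μ_s,min ≈ 0.287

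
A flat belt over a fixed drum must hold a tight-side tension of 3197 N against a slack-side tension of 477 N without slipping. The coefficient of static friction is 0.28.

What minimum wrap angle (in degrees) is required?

T₂/T₁ = e^{μβ} → β = ln(T₂/T₁)/μ.
β = ln(3197/477)/0.28 = 1.902/0.28 = 6.794 rad.
In degrees: β = 6.794 × 180/π = 389°.

β_min ≈ 389°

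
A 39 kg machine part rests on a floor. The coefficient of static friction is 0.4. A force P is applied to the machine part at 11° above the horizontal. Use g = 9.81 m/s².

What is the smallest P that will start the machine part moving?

P ≈ 145 N

N = m g − P sin α (the pull lifts the machine part).
At impending slip, P cos α = μ_s N = μ_s (m g − P sin α).
Solving: P (cos α + μ_s sin α) = μ_s m g → P = 0.4×383/(cos 11° + 0.4 sin 11°) = 153/1.058 = 145 N.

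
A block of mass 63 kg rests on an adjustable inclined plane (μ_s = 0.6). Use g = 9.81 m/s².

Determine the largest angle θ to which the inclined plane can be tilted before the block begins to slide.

θ_max ≈ 31°

At the slip threshold, m g sin θ = μ_s · m g cos θ, so tan θ = μ_s.
θ_max = arctan(0.6) = 31°.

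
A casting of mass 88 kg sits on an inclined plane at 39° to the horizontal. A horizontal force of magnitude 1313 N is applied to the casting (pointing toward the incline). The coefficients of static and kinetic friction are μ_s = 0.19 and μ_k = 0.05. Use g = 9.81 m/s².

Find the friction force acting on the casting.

The horizontal push has a component P sin θ into the surface, so N = m g cos θ + P sin θ = 670.9 + 826.3 = 1497 N.
Along the incline, the net driving force (taking up-slope positive) is P cos θ − m g sin θ = 1020 − 543.3 = 477.1 N, so equilibrium requires friction f = -477.1 N (down-slope).
The limit of static friction is μ_s N = 284.5 N.
The required 477.1 N exceeds the static limit, so the casting slides up-slope and f = μ_k N = 0.05×1497 = 74.9 N.

f ≈ 74.9 N (down the incline)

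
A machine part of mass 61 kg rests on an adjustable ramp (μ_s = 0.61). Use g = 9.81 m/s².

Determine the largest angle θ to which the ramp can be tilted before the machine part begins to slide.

θ_max ≈ 31.4°

At the slip threshold, m g sin θ = μ_s · m g cos θ, so tan θ = μ_s.
θ_max = arctan(0.61) = 31.4°.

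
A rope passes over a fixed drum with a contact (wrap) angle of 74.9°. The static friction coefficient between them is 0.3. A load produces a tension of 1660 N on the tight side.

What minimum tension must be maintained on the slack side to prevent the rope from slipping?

T_min ≈ 1120 N

Capstan equation at impending slip: T_tight/T_slack = e^{μβ}.
β = 74.9° = 1.307 rad; e^{μβ} = e^{0.3×1.307} = 1.48.
T_slack = T_tight / e^{μβ} = 1660 / 1.48 = 1120 N.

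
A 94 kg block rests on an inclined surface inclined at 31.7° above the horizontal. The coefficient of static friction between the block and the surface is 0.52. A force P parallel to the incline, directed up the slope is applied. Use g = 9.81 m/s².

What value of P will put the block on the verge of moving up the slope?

P ≈ 893 N

At impending motion up the slope, friction acts down-slope at its limit: f = μ_s N.
P is parallel to the surface, so N = m g cos θ = 785 N.
Along the incline: P = m g sin θ + μ_s N = 485 + 0.52×785 = 893 N.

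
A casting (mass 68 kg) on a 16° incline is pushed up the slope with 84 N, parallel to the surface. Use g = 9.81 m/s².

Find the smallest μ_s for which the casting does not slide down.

μ_s,min ≈ 0.156

N = m g cos θ = 641.2 N.
Friction must make up the shortfall along the incline: f = m g sin θ − P = 183.9 − 84 = 99.87 N.
At the threshold f = μ_s N, so μ_s,min = 99.87/641.2 = 0.156.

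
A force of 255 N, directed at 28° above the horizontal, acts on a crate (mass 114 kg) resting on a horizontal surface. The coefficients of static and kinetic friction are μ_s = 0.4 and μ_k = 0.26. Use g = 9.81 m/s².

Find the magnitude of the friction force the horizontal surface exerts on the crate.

f ≈ 225 N

N = m g − P sin α = 1118 − 255×sin 28° = 998.6 N.
For equilibrium, f = P cos α = 255×cos 28° = 225.2 N.
μ_s N = 0.4 × 998.6 = 399.4 N.
Since 225.2 N does not exceed the limit, the crate stays at rest and f = 225 N.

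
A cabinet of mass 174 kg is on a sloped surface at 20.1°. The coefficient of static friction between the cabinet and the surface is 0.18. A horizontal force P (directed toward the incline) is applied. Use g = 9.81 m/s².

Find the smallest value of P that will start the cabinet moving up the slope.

P ≈ 998 N

At impending motion up the slope, friction acts down-slope at its limit: f = μ_s N.
Perpendicular to the incline: N = m g cos θ + P sin θ.
Along the incline: P cos θ = m g sin θ + μ_s N = m g sin θ + μ_s (m g cos θ + P sin θ).
Solving, P (cos θ − μ_s sin θ) = m g (sin θ + μ_s cos θ), so P = 174×9.81×(sin 20.1° + 0.18 cos 20.1°)/(cos 20.1° − 0.18 sin 20.1°) = 1710×0.5127/0.8772 = 998 N.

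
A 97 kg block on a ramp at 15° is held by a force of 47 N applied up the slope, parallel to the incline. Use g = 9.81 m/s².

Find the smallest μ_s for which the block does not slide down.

N = m g cos θ = 919.1 N.
Friction must make up the shortfall along the incline: f = m g sin θ − P = 246.3 − 47 = 199.3 N.
At the threshold f = μ_s N, so μ_s,min = 199.3/919.1 = 0.217.

μ_s,min ≈ 0.217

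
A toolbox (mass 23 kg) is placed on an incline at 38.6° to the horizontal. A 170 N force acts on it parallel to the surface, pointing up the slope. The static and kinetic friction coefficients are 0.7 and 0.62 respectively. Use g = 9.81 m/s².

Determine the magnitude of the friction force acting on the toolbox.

f ≈ 29.2 N (down the incline)

The normal reaction is N = m g cos θ = 176.3 N.
For equilibrium along the incline the friction force must supply f = m g sin θ − P = 140.8 − 170 = -29.23 N (positive meaning up-slope).
The static-friction ceiling is μ_s N = 0.7 × 176.3 = 123.4 N.
Since |-29.23| ≤ 123.4 N, the toolbox remains in static equilibrium and friction takes exactly the required value.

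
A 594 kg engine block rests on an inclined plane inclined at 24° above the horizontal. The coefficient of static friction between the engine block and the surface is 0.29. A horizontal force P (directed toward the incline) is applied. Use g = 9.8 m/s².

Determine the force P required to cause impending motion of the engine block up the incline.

At impending motion up the slope, friction acts down-slope at its limit: f = μ_s N.
Perpendicular to the incline: N = m g cos θ + P sin θ.
Along the incline: P cos θ = m g sin θ + μ_s N = m g sin θ + μ_s (m g cos θ + P sin θ).
Solving, P (cos θ − μ_s sin θ) = m g (sin θ + μ_s cos θ), so P = 594×9.8×(sin 24° + 0.29 cos 24°)/(cos 24° − 0.29 sin 24°) = 5820×0.6717/0.7956 = 4910 N.

P ≈ 4910 N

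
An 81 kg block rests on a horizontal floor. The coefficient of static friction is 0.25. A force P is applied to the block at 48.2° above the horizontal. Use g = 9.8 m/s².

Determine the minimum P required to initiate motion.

N = m g − P sin α (the pull lifts the block).
At impending slip, P cos α = μ_s N = μ_s (m g − P sin α).
Solving: P (cos α + μ_s sin α) = μ_s m g → P = 0.25×794/(cos 48.2° + 0.25 sin 48.2°) = 198/0.8529 = 233 N.

P ≈ 233 N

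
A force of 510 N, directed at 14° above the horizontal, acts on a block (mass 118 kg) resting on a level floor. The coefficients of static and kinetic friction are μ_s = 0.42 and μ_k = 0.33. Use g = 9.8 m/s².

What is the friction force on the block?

N = m g − P sin α = 1156 − 510×sin 14° = 1033 N.
The horizontal driving force is P cos α = 494.9 N, so equilibrium needs friction f = 494.9 N.
The static-friction limit is μ_s N = 433.9 N.
494.9 > 433.9 N → the block slides; f = μ_k N = 0.33×1033 = 341 N.

f ≈ 341 N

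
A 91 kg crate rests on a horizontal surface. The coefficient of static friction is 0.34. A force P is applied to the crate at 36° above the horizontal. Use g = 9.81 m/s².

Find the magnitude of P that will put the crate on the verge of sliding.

P ≈ 301 N

N = m g − P sin α (the pull lifts the crate).
At impending slip, P cos α = μ_s N = μ_s (m g − P sin α).
Solving: P (cos α + μ_s sin α) = μ_s m g → P = 0.34×893/(cos 36° + 0.34 sin 36°) = 304/1.009 = 301 N.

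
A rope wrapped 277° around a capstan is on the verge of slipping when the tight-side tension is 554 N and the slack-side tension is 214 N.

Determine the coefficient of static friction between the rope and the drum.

μ ≈ 0.197

T₂/T₁ = e^{μβ} → μ = ln(T₂/T₁)/β.
β = 277° = 4.835 rad.
μ = ln(554/214)/4.835 = ln(2.589)/4.835 = 0.197.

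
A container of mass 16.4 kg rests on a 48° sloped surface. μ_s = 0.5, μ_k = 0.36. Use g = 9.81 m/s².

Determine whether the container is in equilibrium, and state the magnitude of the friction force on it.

N = m g cos θ = 108 N.
Down-slope weight component: m g sin θ = 120 N.
μ_s N = 53.8 N.
120 > 53.8 N, so it slides; kinetic friction f = μ_k N = 0.36×108 = 38.8 N.

f ≈ 38.8 N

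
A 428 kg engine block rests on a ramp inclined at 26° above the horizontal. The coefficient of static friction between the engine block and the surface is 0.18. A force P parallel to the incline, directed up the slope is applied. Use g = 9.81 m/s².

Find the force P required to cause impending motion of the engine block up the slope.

At impending motion up the slope, friction acts down-slope at its limit: f = μ_s N.
P is parallel to the surface, so N = m g cos θ = 3770 N.
Along the incline: P = m g sin θ + μ_s N = 1840 + 0.18×3770 = 2520 N.

P ≈ 2520 N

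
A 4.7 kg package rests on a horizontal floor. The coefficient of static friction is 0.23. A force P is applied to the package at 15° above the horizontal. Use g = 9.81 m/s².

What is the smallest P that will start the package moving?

P ≈ 10.3 N

N = m g − P sin α (the pull lifts the package).
At impending slip, P cos α = μ_s N = μ_s (m g − P sin α).
Solving: P (cos α + μ_s sin α) = μ_s m g → P = 0.23×46.1/(cos 15° + 0.23 sin 15°) = 10.6/1.025 = 10.3 N.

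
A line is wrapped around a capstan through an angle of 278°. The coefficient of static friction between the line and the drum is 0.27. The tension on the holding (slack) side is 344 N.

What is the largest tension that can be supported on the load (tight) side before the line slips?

T_max ≈ 1270 N

At impending slip the capstan equation gives T₂/T₁ = e^{μβ} with β in radians.
β = 278° × π/180 = 4.852 rad.
e^{μβ} = e^{0.27×4.852} = 3.706.
T₂ = T₁ · e^{μβ} = 344 × 3.706 = 1270 N.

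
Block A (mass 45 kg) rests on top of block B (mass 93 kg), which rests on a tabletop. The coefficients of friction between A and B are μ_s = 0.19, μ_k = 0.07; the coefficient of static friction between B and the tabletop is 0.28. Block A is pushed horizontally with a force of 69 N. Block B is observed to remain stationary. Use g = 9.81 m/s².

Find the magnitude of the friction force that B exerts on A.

Normal force at the A–B interface: N₁ = m_A g = 441.5 N.
So the A–B interface can sustain at most μ_s N₁ = 83.88 N of static friction.
Since P = 69 N ≤ 83.88 N, A does not slip on B; friction on A equals P = 69 N.
By Newton's third law B feels 69 N forward from A. With B stationary, the floor's static friction on B balances it: f₂ = 69 N (well within μ_s(m_A+m_B)g = 379.1 N).

f ≈ 69 N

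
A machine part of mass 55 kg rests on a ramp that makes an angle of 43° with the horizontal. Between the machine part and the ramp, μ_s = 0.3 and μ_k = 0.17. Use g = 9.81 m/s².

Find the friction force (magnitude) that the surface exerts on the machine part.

The normal reaction is N = m g cos θ = 394.6 N.
Along the slope the weight component is m g sin θ = 368 N; friction must supply exactly this, acting up-slope.
Static friction can supply at most μ_s N = 118.4 N.
|368| exceeds 118.4 N, so the machine part slips down-slope; friction is kinetic, f = μ_k N = 0.17×394.6 = 67.1 N.

f ≈ 67.1 N (up the incline)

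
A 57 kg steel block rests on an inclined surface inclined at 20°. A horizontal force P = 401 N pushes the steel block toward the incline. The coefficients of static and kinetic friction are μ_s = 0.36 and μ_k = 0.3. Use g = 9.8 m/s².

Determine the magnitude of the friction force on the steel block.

f ≈ 186 N (down the incline)

Resolve perpendicular to the incline: N = m g cos θ + P sin θ = 57×9.8×cos 20° + 401×sin 20° = 662.1 N.
Parallel to the incline: P cos θ − m g sin θ = 376.8 − 191.1 = 185.8 N; the friction needed to balance this is 185.8 N acting down the slope.
The limit of static friction is μ_s N = 238.3 N.
Since 185.8 N is within the 238.3 N limit, the steel block stays put and friction is exactly 186 N.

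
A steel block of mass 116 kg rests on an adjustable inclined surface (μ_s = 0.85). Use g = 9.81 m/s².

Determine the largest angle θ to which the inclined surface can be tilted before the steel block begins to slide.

At the slip threshold, m g sin θ = μ_s · m g cos θ, so tan θ = μ_s.
θ_max = arctan(0.85) = 40.4°.

θ_max ≈ 40.4°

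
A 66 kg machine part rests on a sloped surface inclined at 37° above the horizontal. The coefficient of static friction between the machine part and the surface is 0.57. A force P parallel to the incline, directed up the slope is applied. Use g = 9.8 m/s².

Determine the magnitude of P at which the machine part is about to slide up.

P ≈ 684 N

At impending motion up the slope, friction acts down-slope at its limit: f = μ_s N.
P is parallel to the surface, so N = m g cos θ = 517 N.
Along the incline: P = m g sin θ + μ_s N = 389 + 0.57×517 = 684 N.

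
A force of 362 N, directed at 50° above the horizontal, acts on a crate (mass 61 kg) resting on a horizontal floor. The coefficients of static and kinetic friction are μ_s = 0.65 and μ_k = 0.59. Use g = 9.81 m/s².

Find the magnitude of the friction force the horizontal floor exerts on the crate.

f ≈ 189 N

The vertical component of P reduces the normal force: N = m g − P sin α = 598.4 − 277.3 = 321.1 N.
Horizontally, friction must balance P cos α = 232.7 N.
μ_s N = 0.65 × 321.1 = 208.7 N.
The required friction exceeds μ_s N, so the crate moves and f = μ_k N = 189 N.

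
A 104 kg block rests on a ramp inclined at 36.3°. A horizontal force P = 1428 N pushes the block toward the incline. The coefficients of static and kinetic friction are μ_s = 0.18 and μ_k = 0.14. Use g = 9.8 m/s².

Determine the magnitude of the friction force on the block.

f ≈ 233 N (down the incline)

The horizontal push has a component P sin θ into the surface, so N = m g cos θ + P sin θ = 821.4 + 845.4 = 1667 N.
Along the incline, the net driving force (taking up-slope positive) is P cos θ − m g sin θ = 1151 − 603.4 = 547.5 N, so equilibrium requires friction f = -547.5 N (down-slope).
The limit of static friction is μ_s N = 300 N.
|f_req| = 547.5 > 300 N → the block slides up the incline; f = μ_k N = 0.14 × 1667 = 233 N.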